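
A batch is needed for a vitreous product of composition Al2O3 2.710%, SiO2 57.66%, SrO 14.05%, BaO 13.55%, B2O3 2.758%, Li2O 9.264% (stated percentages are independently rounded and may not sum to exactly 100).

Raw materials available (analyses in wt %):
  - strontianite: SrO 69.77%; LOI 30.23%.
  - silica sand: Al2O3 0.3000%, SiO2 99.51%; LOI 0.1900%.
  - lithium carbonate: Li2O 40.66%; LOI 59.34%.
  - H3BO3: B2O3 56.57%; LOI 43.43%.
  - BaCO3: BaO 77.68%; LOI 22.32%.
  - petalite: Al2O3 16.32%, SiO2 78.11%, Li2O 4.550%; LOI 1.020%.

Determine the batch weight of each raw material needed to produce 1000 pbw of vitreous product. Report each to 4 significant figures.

Full precision is maintained from start to finish. Values along the way are shown rounded to four significant figures when written out — every reported figure is rounded only once. All derived quantities (net glass mass, the yield, the six compositions, the totals, LOI) are computed at exact precision starting from the weights per 1000 pbw of glass, exactly as printed in either problem or answer.
Target masses of each oxide per 1000 pbw vitreous product:
  Al2O3: 2.710% × 1000 = 27.10 pbw
  SiO2: 57.66% × 1000 = 576.6 pbw
  SrO: 14.05% × 1000 = 140.5 pbw
  BaO: 13.55% × 1000 = 135.5 pbw
  B2O3: 2.758% × 1000 = 27.58 pbw
  Li2O: 9.264% × 1000 = 92.64 pbw
Oxide-by-oxide audit given the weights on record, under the basis named above (each sum matches its target mass modulo rounding of the values):
  Al2O3: 455.7·0.003000 + 157.7·0.1632 = 27.10 pbw (target 27.10 pbw)
  SiO2: 455.7·0.9951 + 157.7·0.7811 = 576.6 pbw (target 576.6 pbw)
  SrO: 201.4·0.6977 = 140.5 pbw (target 140.5 pbw)
  BaO: 174.4·0.7768 = 135.5 pbw (target 135.5 pbw)
  B2O3: 48.75·0.5657 = 27.58 pbw (target 27.58 pbw)
  Li2O: 210.2·0.4066 + 157.7·0.04550 = 92.64 pbw (target 92.64 pbw)
Glass-mass bookkeeping: total batch − LOI = 1000 pbw (targets for the oxides total 999.9 pbw; stated basis 1000 pbw — any gap is answer rounding).
Adding the batch up: Σ batch = 1248 pbw; ignition loss, Σ(batch × LOI) = 248.2 pbw; yield, glass over the total, = 80.12%.

Batch per 1000 pbw vitreous product:
  strontianite: 201.4 pbw
  silica sand: 455.7 pbw
  lithium carbonate: 210.2 pbw
  H3BO3: 48.75 pbw
  BaCO3: 174.4 pbw
  petalite: 157.7 pbw
Total batch = 1248 pbw; LOI loss = 248.2 pbw; yield = 80.12%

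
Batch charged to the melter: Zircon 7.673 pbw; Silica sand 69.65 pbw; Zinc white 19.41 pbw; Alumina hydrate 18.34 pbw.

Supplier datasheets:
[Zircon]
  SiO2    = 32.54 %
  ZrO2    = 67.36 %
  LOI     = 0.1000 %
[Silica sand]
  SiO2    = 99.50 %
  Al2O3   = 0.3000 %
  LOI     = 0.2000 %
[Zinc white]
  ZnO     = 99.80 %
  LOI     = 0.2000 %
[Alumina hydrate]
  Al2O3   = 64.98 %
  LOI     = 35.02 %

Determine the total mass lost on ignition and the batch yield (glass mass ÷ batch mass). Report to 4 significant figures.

All internal work holds full float precision in every operation; the intermediate values are displayed rounded off to 4 significant digits alongside each step — every reported number is rounded a single time — all derived quantities (yield, net glass mass, the totals, the four compositions, LOI) are rebuilt in full float precision from the batch weights for 108.5 pbw of glass precisely as stated by problem or answer.
Loss on ignition, line by line:
  Zircon: 7.673 × 0.001000 = 0.007673 pbw
  Silica sand: 69.65 × 0.002000 = 0.1393 pbw
  Zinc white: 19.41 × 0.002000 = 0.03882 pbw
  Alumina hydrate: 18.34 × 0.3502 = 6.423 pbw
Total LOI = 6.608 pbw
Glass = batch − LOI = 115.1 − 6.608 = 108.5 pbw

LOI loss = 6.608 pbw; glass = 108.5 pbw; yield = 94.26%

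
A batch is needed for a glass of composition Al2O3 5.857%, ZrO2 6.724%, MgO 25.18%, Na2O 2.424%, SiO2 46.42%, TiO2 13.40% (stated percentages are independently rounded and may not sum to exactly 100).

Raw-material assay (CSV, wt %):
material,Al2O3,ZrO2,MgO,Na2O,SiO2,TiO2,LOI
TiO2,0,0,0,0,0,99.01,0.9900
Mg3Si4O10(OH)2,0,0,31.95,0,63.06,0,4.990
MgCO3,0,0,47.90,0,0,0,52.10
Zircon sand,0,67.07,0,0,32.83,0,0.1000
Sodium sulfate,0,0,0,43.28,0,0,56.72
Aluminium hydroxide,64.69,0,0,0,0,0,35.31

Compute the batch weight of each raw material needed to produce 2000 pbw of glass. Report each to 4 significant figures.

Batch per 2000 pbw glass:
  TiO2: 270.7 pbw
  Mg3Si4O10(OH)2: 1368 pbw
  MgCO3: 139.0 pbw
  Zircon sand: 200.5 pbw
  Sodium sulfate: 112.0 pbw
  Aluminium hydroxide: 181.1 pbw
Total batch = 2271 pbw; LOI loss = 271.0 pbw; yield = 88.07%

Mid-chain values are printed, rounded to four significant digits, in the working; the working math maintains full precision in every operation. Every reported result is rounded only once — derived quantities (the totals, glass mass, ignition loss, yield, six oxide percentages) are rebuilt from the weighed amounts per 2000 pbw of glass in full precision exactly as shown in either problem or answer.
Per-oxide target masses for 2000 pbw glass:
  Al2O3: 5.857% × 2000 = 117.1 pbw
  ZrO2: 6.724% × 2000 = 134.5 pbw
  MgO: 25.18% × 2000 = 503.6 pbw
  Na2O: 2.424% × 2000 = 48.48 pbw
  SiO2: 46.42% × 2000 = 928.4 pbw
  TiO2: 13.40% × 2000 = 268.0 pbw
Oxide-by-oxide audit using the reported weights, under the basis named above (sum by sum, the targets are met up to rounding of the answer):
  Al2O3: 181.1·0.6469 = 117.2 pbw (target 117.1 pbw)
  ZrO2: 200.5·0.6707 = 134.5 pbw (target 134.5 pbw)
  MgO: 1368·0.3195 + 139.0·0.4790 = 503.7 pbw (target 503.6 pbw)
  Na2O: 112.0·0.4328 = 48.47 pbw (target 48.48 pbw)
  SiO2: 1368·0.6306 + 200.5·0.3283 = 928.5 pbw (target 928.4 pbw)
  TiO2: 270.7·0.9901 = 268.0 pbw (target 268.0 pbw)
Glass-mass closure: whole batch net of LOI = 2000 pbw (the Σ of target masses is 2000 pbw; with the basis standing at 2000 pbw — rounding explains the deltas).
Adding the batch up: Σ batch = 2271 pbw; loss to ignition Σ batch·LOI = 271.0 pbw; yield: glass divided by total = 88.07%.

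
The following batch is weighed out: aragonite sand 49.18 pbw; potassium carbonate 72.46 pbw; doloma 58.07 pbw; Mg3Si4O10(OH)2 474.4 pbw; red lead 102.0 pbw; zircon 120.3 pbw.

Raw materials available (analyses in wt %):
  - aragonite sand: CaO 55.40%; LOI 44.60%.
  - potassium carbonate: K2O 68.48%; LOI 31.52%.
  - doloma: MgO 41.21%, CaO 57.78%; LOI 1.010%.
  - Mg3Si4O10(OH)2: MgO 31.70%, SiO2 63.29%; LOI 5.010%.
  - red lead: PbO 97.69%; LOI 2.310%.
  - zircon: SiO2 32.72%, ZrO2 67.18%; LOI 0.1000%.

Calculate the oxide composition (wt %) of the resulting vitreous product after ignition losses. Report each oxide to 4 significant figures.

The whole derivation keeps exact precision in all steps — intermediates are printed with 4-significant-digit rounding between the steps — a single rounding yields each reported value. The derived quantities are computed in exact precision (glass mass, ignition loss, the totals, the yield, the six compositions) starting from the weights at 804.8 pbw of glass as given in problem or answer.
Per-oxide mass from batch:
  MgO: 58.07·0.4121 + 474.4·0.3170 = 174.3 pbw
  K2O: 72.46·0.6848 = 49.62 pbw
  CaO: 49.18·0.5540 + 58.07·0.5778 = 60.80 pbw
  SiO2: 474.4·0.6329 + 120.3·0.3272 = 339.6 pbw
  PbO: 102.0·0.9769 = 99.64 pbw
  ZrO2: 120.3·0.6718 = 80.82 pbw
LOI: 49.18·0.4460 + 72.46·0.3152 + 58.07·0.01010 + 474.4·0.05010 + 102.0·0.02310 + 120.3·0.001000 = 71.60 pbw
Glass mass = batch − LOI = 876.4 − 71.60 = 804.8 pbw (equal to the oxide-mass sum)
percent share: oxide ÷ glass, ×100

Glass mass = 804.8 pbw (batch 876.4 − LOI 71.60).
Composition: MgO 21.66%, K2O 6.166%, CaO 7.554%, SiO2 42.20%, PbO 12.38%, ZrO2 10.04%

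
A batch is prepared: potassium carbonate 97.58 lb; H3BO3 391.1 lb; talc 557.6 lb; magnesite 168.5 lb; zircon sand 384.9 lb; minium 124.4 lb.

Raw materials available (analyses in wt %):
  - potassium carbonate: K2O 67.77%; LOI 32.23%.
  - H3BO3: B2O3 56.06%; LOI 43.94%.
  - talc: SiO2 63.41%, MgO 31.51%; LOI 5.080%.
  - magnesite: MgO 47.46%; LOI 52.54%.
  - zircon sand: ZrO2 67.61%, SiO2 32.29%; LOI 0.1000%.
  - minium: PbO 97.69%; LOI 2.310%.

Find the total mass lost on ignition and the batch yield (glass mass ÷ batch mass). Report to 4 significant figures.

LOI loss = 323.4 lb; glass = 1401 lb; yield = 81.24%

Mid-chain values appear rounded to four significant digits as written — full precision is maintained at each step. Each reported figure carries a single rounding. The derived quantities (LOI, glass mass, yield, totals, the six compositions) are re-derived in exact precision starting from the weights per 1401 lb of glass, as quoted within question or answer.
Ignition loss by material:
  potassium carbonate: 97.58 × 0.3223 = 31.45 lb
  H3BO3: 391.1 × 0.4394 = 171.8 lb
  talc: 557.6 × 0.05080 = 28.33 lb
  magnesite: 168.5 × 0.5254 = 88.53 lb
  zircon sand: 384.9 × 0.001000 = 0.3849 lb
  minium: 124.4 × 0.02310 = 2.874 lb
Total LOI = 323.4 lb
Glass = batch − LOI = 1724 − 323.4 = 1401 lb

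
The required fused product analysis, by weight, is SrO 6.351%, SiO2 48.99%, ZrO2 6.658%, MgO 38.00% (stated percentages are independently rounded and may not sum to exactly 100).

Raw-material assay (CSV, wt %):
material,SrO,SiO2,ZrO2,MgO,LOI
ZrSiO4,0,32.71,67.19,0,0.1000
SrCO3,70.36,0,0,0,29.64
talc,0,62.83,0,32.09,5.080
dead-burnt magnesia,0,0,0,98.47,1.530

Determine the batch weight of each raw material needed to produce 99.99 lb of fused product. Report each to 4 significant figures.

Batch per 99.99 lb fused product:
  ZrSiO4: 9.908 lb
  SrCO3: 9.026 lb
  talc: 72.81 lb
  dead-burnt magnesia: 14.86 lb
Total batch = 106.6 lb; LOI loss = 6.611 lb; yield = 93.80%

Values along the way are displayed (rounded to 4 significant digits) on the page. The working math carries exact precision through the solve; each reported number takes exactly one rounding; all derived quantities are rebuilt from the batch weights at 99.99 lb of glass in full precision (the totals, the yield, ignition loss, net glass mass, four oxide percentages) as set out in the problem or the answer.
Oxide mass targets, per 99.99 lb fused product:
  SrO: 6.351% × 99.99 = 6.350 lb
  SiO2: 48.99% × 99.99 = 48.99 lb
  ZrO2: 6.658% × 99.99 = 6.657 lb
  MgO: 38.00% × 99.99 = 38.00 lb
Per-oxide balance check applying the batch weights above, for the quoted basis mass (delivered sums recover each target inside rounding margins):
  SrO: 9.026·0.7036 = 6.351 lb (target 6.350 lb)
  SiO2: 9.908·0.3271 + 72.81·0.6283 = 48.99 lb (target 48.99 lb)
  ZrO2: 9.908·0.6719 = 6.657 lb (target 6.657 lb)
  MgO: 72.81·0.3209 + 14.86·0.9847 = 38.00 lb (target 38.00 lb)
Mass balance on the glass: total charge less LOI = 99.99 lb (summing oxide targets gives 99.99 lb; stated basis 99.99 lb — differing by rounding only).
Adding the batch up: Σ batch = 106.6 lb; LOI loss = Σ batch·LOI = 6.611 lb; as yield: glass ÷ batch → 93.80%.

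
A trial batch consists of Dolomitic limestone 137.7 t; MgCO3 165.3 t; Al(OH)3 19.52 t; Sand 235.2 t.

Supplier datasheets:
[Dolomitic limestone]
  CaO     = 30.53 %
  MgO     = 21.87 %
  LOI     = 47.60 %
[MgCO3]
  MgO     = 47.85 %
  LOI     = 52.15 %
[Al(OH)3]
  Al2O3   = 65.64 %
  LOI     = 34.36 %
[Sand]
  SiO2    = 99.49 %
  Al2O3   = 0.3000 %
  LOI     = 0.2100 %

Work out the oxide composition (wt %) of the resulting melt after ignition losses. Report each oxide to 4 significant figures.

The intermediate values appear rounded to 4 significant figures between the steps — all internal work carries exact precision at each step — exactly one rounding is applied to each reported value — the derived quantities (LOI, the yield, the four compositions, the totals, net glass mass) are re-derived at exact precision starting from the weights at 398.8 t of glass, as given in question or answer.
Delivered oxide masses:
  CaO: 137.7·0.3053 = 42.04 t
  MgO: 137.7·0.2187 + 165.3·0.4785 = 109.2 t
  SiO2: 235.2·0.9949 = 234.0 t
  Al2O3: 19.52·0.6564 + 235.2·0.003000 = 13.52 t
LOI: 137.7·0.4760 + 165.3·0.5215 + 19.52·0.3436 + 235.2·0.002100 = 159.0 t
Resulting glass, batch − LOI: 557.7 − 159.0 = 398.8 t (= Σ oxide masses)
wt % = 100 × oxide mass / glass mass

Glass mass = 398.8 t (batch 557.7 − LOI 159.0).
Composition: CaO 10.54%, MgO 27.39%, SiO2 58.68%, Al2O3 3.390%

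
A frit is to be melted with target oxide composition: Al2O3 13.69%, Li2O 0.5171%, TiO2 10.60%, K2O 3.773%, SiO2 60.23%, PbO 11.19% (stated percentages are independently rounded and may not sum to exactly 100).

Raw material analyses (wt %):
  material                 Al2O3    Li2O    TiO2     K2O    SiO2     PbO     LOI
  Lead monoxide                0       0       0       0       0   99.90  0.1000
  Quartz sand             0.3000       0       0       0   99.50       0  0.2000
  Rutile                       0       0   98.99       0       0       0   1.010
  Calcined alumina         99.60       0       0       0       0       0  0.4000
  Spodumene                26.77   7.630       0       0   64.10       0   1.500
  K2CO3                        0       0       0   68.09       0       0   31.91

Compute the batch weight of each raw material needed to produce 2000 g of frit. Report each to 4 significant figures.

Batch per 2000 g frit:
  Lead monoxide: 224.0 g
  Quartz sand: 1123 g
  Rutile: 214.2 g
  Calcined alumina: 235.1 g
  Spodumene: 135.5 g
  K2CO3: 110.8 g
Total batch = 2043 g; LOI loss = 42.96 g; yield = 97.90%

The whole derivation holds exact precision at all times; working values are displayed (rounded to 4 significant figures) at each printed step. Each reported result sees exactly one rounding — derived quantities (LOI, net glass mass, totals, six oxide percentages, yield) are carried using the weight values at 2000 g of glass at full precision as quoted within problem or answer.
Per-oxide target masses for 2000 g frit:
  Al2O3: 13.69% × 2000 = 273.8 g
  Li2O: 0.5171% × 2000 = 10.34 g
  TiO2: 10.60% × 2000 = 212.0 g
  K2O: 3.773% × 2000 = 75.46 g
  SiO2: 60.23% × 2000 = 1205 g
  PbO: 11.19% × 2000 = 223.8 g
A balance pass over the oxides, applying the batch weights above, for the quoted basis mass (delivered sums recover each target given rounding of the digits):
  Al2O3: 1123·0.003000 + 235.1·0.9960 + 135.5·0.2677 = 273.8 g (target 273.8 g)
  Li2O: 135.5·0.07630 = 10.34 g (target 10.34 g)
  TiO2: 214.2·0.9899 = 212.0 g (target 212.0 g)
  K2O: 110.8·0.6809 = 75.44 g (target 75.46 g)
  SiO2: 1123·0.9950 + 135.5·0.6410 = 1204 g (target 1205 g)
  PbO: 224.0·0.9990 = 223.8 g (target 223.8 g)
Glass-mass bookkeeping: total charge less LOI = 2000 g (per-oxide target masses sum to 2000 g; stated basis 2000 g — rounding explains the deltas).
Total batch = Σ batch = 2043 g; ignition loss, Σ(batch × LOI) = 42.96 g; as yield: glass ÷ batch → 97.90%.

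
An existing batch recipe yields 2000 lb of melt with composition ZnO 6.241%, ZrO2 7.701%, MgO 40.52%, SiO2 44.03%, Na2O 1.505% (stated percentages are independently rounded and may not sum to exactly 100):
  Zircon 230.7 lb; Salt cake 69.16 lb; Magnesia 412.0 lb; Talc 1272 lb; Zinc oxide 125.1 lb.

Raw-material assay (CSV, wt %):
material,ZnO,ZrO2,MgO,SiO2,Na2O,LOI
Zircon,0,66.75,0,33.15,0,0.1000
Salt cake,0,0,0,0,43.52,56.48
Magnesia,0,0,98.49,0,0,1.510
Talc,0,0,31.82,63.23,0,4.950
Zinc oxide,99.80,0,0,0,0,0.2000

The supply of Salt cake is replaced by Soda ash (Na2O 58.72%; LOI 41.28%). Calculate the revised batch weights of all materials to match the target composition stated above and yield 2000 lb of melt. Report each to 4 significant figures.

All internal work holds full precision in all steps. Values along the way are shown (rounded to 4 significant figures) in the working; a single rounding produces every reported number; the derived quantities (ignition loss, the five compositions, yield, glass mass, the totals) are re-derived using the weight values per 2000 lb of glass at full precision, exactly as printed in the problem or answer text.
Per-oxide target masses for 2000 lb melt:
  ZnO: 6.241% × 2000 = 124.8 lb
  ZrO2: 7.701% × 2000 = 154.0 lb
  MgO: 40.52% × 2000 = 810.4 lb
  SiO2: 44.03% × 2000 = 880.6 lb
  Na2O: 1.505% × 2000 = 30.10 lb
Mass-balance tally per oxide given the weights on record, against the basis in use (target by target, the sums agree inside rounding margins):
  ZnO: 125.1·0.9980 = 124.8 lb (target 124.8 lb)
  ZrO2: 230.7·0.6675 = 154.0 lb (target 154.0 lb)
  MgO: 412.0·0.9849 + 1272·0.3182 = 810.5 lb (target 810.4 lb)
  SiO2: 230.7·0.3315 + 1272·0.6323 = 880.8 lb (target 880.6 lb)
  Na2O: 51.26·0.5872 = 30.10 lb (target 30.10 lb)
Mass balance on the glass: whole batch net of LOI = 2000 lb (the targets, summed, come to 2000 lb; against the stated basis, 2000 lb — a pure rounding effect).
Summing the batch: Σ batch = 2091 lb; loss to ignition Σ batch·LOI = 90.83 lb; as yield: glass ÷ batch → 95.66%.

Revised batch per 2000 lb melt:
  Zircon: 230.7 lb
  Soda ash: 51.26 lb
  Magnesia: 412.0 lb
  Talc: 1272 lb
  Zinc oxide: 125.1 lb
Total batch = 2091 lb; LOI loss = 90.83 lb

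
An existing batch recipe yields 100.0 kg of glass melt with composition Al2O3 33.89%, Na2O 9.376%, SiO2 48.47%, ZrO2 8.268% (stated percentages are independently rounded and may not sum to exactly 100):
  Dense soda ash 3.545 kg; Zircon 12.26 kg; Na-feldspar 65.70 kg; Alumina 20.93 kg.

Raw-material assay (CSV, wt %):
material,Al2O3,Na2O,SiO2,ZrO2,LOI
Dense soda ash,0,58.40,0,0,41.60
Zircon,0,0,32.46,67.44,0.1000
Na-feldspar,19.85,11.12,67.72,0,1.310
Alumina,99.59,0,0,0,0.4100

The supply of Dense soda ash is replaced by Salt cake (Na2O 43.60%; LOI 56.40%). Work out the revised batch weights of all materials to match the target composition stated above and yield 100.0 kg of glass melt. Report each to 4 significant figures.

The whole derivation maintains full precision end to end — in-progress results are shown (rounded to 4 significant digits) when written out. Every reported value is rounded just once — the derived quantities are computed using the weight values per 100.0 kg of glass in full precision (the four compositions, glass mass, LOI, yield, the totals) as they appear in question or answer.
Oxide mass targets, per 100.0 kg glass melt:
  Al2O3: 33.89% × 100.0 = 33.89 kg
  Na2O: 9.376% × 100.0 = 9.376 kg
  SiO2: 48.47% × 100.0 = 48.47 kg
  ZrO2: 8.268% × 100.0 = 8.268 kg
Oxide-by-oxide audit using the reported weights, at the basis given (oxide sums agree with the targets net of answer rounding effects):
  Al2O3: 65.70·0.1985 + 20.93·0.9959 = 33.89 kg (target 33.89 kg)
  Na2O: 4.749·0.4360 + 65.70·0.1112 = 9.376 kg (target 9.376 kg)
  SiO2: 12.26·0.3246 + 65.70·0.6772 = 48.47 kg (target 48.47 kg)
  ZrO2: 12.26·0.6744 = 8.268 kg (target 8.268 kg)
Consistency of the glass mass: Σ batch − LOI loss = 100.0 kg (the Σ of target masses is 100.0 kg; against the stated basis, 100.0 kg — rounding explains the deltas).
Batch total: Σ batch = 103.6 kg; the LOI term Σ batch·LOI equals 3.637 kg; the yield ratio, glass ÷ batch: 96.49%.

Revised batch per 100.0 kg glass melt:
  Salt cake: 4.749 kg
  Zircon: 12.26 kg
  Na-feldspar: 65.70 kg
  Alumina: 20.93 kg
Total batch = 103.6 kg; LOI loss = 3.637 kg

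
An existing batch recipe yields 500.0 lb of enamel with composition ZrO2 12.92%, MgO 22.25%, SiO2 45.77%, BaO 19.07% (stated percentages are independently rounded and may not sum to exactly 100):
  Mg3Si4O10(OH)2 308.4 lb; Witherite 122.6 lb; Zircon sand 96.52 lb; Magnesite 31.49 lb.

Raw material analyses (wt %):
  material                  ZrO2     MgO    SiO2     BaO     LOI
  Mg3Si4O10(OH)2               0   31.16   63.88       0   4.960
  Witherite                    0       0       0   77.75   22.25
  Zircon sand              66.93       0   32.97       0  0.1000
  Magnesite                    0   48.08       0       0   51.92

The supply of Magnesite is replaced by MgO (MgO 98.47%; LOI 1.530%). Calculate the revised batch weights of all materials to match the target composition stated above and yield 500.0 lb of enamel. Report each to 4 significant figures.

Working values are shown, rounded to 4 significant digits, alongside each step — the working math keeps full float precision end to end — each reported result is rounded exactly once. Derived quantities (net glass mass, the yield, the totals, four oxide percentages, LOI) are re-derived at exact precision from the weighed amounts per 500.0 lb of glass, exactly as shown in the question or the answer.
Target oxide masses per 500.0 lb enamel:
  ZrO2: 12.92% × 500.0 = 64.60 lb
  MgO: 22.25% × 500.0 = 111.2 lb
  SiO2: 45.77% × 500.0 = 228.8 lb
  BaO: 19.07% × 500.0 = 95.35 lb
Checking each oxide sum given the weights on record, relative to the basis at hand (sum by sum, the targets are met net of answer rounding effects):
  ZrO2: 96.52·0.6693 = 64.60 lb (target 64.60 lb)
  MgO: 308.4·0.3116 + 15.38·0.9847 = 111.2 lb (target 111.2 lb)
  SiO2: 308.4·0.6388 + 96.52·0.3297 = 228.8 lb (target 228.8 lb)
  BaO: 122.6·0.7775 = 95.32 lb (target 95.35 lb)
Glass-mass sanity pass: net batch after ignition = 500.0 lb (oxide target masses add up to 500.0 lb; basis as stated: 500.0 lb — differing by rounding only).
Summing the batch: Σ batch = 542.9 lb; LOI loss = Σ batch·LOI = 42.91 lb; the yield ratio, glass ÷ batch: 92.10%.

Revised batch per 500.0 lb enamel:
  Mg3Si4O10(OH)2: 308.4 lb
  Witherite: 122.6 lb
  Zircon sand: 96.52 lb
  MgO: 15.38 lb
Total batch = 542.9 lb; LOI loss = 42.91 lb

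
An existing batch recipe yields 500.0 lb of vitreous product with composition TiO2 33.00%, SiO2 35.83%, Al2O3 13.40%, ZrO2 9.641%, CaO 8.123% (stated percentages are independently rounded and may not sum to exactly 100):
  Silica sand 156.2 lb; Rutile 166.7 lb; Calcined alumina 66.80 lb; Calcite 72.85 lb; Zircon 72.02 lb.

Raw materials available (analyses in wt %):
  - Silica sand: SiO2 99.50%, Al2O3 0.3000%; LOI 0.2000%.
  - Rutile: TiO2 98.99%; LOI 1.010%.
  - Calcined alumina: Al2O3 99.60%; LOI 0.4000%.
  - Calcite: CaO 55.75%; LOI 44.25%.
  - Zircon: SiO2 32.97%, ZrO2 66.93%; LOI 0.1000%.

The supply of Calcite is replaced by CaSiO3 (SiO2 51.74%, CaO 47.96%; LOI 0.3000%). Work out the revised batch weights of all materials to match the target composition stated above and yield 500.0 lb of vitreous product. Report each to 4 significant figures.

Full precision is maintained in all steps — the intermediate values are printed rounded off to 4 significant figures in the working; a single rounding completes each reported number — derived quantities, which include five oxide percentages, LOI, the yield, net glass mass, the totals, are computed in exact precision, exactly as shown in the question or the answer, starting from the weights at 500.0 lb of glass.
Target oxide masses per 500.0 lb vitreous product:
  TiO2: 33.00% × 500.0 = 165.0 lb
  SiO2: 35.83% × 500.0 = 179.2 lb
  Al2O3: 13.40% × 500.0 = 67.00 lb
  ZrO2: 9.641% × 500.0 = 48.20 lb
  CaO: 8.123% × 500.0 = 40.61 lb
Sums-versus-targets review on the weights just shown, on the stated basis (oxide sums agree with the targets once rounding is allowed for):
  TiO2: 166.7·0.9899 = 165.0 lb (target 165.0 lb)
  SiO2: 112.1·0.9950 + 84.69·0.5174 + 72.02·0.3297 = 179.1 lb (target 179.2 lb)
  Al2O3: 112.1·0.003000 + 66.93·0.9960 = 67.00 lb (target 67.00 lb)
  ZrO2: 72.02·0.6693 = 48.20 lb (target 48.20 lb)
  CaO: 84.69·0.4796 = 40.62 lb (target 40.61 lb)
The glass-mass cross-check: whole batch net of LOI = 499.9 lb (oxide target masses add up to 500.0 lb; basis as stated: 500.0 lb — any gap is answer rounding).
Batch total: Σ batch = 502.4 lb; LOI removed, Σ of batch·LOI: 2.502 lb; the yield ratio, glass ÷ batch: 99.50%.

Revised batch per 500.0 lb vitreous product:
  Silica sand: 112.1 lb
  Rutile: 166.7 lb
  Calcined alumina: 66.93 lb
  CaSiO3: 84.69 lb
  Zircon: 72.02 lb
Total batch = 502.4 lb; LOI loss = 2.502 lb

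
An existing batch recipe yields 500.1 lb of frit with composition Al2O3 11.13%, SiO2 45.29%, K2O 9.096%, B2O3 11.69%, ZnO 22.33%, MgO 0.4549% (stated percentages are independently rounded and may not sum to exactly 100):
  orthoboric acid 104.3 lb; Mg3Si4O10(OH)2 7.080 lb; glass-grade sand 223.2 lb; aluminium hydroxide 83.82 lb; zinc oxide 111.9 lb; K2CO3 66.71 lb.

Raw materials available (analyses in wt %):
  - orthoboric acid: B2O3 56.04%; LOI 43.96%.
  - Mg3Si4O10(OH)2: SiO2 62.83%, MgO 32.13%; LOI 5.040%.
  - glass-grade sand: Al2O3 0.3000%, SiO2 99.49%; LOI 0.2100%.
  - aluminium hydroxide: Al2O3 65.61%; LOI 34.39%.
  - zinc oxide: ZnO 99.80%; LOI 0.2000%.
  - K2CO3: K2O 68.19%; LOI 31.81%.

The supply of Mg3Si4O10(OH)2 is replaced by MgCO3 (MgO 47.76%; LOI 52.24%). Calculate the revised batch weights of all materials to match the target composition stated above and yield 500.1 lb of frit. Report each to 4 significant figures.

Revised batch per 500.1 lb frit:
  orthoboric acid: 104.3 lb
  MgCO3: 4.763 lb
  glass-grade sand: 227.7 lb
  aluminium hydroxide: 83.80 lb
  zinc oxide: 111.9 lb
  K2CO3: 66.71 lb
Total batch = 599.2 lb; LOI loss = 99.08 lb

The whole derivation runs at full precision at each step — intermediates are printed with 4-significant-digit rounding on the page — every reported result is rounded exactly once; the derived quantities are recomputed in full float precision (the yield, net glass mass, the six compositions, the totals, LOI) from the batch weights on 500.1 lb of glass as given in the problem or answer text.
Oxide mass targets, per 500.1 lb frit:
  Al2O3: 11.13% × 500.1 = 55.66 lb
  SiO2: 45.29% × 500.1 = 226.5 lb
  K2O: 9.096% × 500.1 = 45.49 lb
  B2O3: 11.69% × 500.1 = 58.46 lb
  ZnO: 22.33% × 500.1 = 111.7 lb
  MgO: 0.4549% × 500.1 = 2.275 lb
Checking each oxide sum using the reported weights, per the basis as stated (every target is met by its sum once rounding is allowed for):
  Al2O3: 227.7·0.003000 + 83.80·0.6561 = 55.66 lb (target 55.66 lb)
  SiO2: 227.7·0.9949 = 226.5 lb (target 226.5 lb)
  K2O: 66.71·0.6819 = 45.49 lb (target 45.49 lb)
  B2O3: 104.3·0.5604 = 58.45 lb (target 58.46 lb)
  ZnO: 111.9·0.9980 = 111.7 lb (target 111.7 lb)
  MgO: 4.763·0.4776 = 2.275 lb (target 2.275 lb)
Glass-mass closure: batch total minus LOI = 500.1 lb (summing oxide targets gives 500.1 lb; the stated basis being 500.1 lb — rounding explains the deltas).
Summing the batch: Σ batch = 599.2 lb; the LOI term Σ batch·LOI equals 99.08 lb; glass ÷ batch gives a yield of 83.46%.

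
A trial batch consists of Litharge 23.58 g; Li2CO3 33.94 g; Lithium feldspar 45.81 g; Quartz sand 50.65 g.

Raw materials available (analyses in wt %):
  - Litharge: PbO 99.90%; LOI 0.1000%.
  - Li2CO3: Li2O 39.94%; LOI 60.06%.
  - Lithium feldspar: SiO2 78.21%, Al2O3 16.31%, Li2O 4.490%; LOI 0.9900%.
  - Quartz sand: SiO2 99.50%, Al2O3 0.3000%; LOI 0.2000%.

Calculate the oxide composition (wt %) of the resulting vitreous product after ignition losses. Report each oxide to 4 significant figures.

All arithmetic carries full precision in every operation; the intermediate values are displayed (rounded to four significant figures) when written out; a single rounding yields each reported value — all derived quantities, which include the four compositions, net glass mass, the yield, the totals, LOI, are carried at exact precision, as quoted within the problem or the answer, from the batch weights at 133.0 g of glass.
Delivered oxide masses:
  SiO2: 45.81·0.7821 + 50.65·0.9950 = 86.22 g
  Al2O3: 45.81·0.1631 + 50.65·0.003000 = 7.624 g
  Li2O: 33.94·0.3994 + 45.81·0.04490 = 15.61 g
  PbO: 23.58·0.9990 = 23.56 g
LOI: 23.58·0.001000 + 33.94·0.6006 + 45.81·0.009900 + 50.65·0.002000 = 20.96 g
Glass mass = batch − LOI = 154.0 − 20.96 = 133.0 g (consistent with Σ oxide mass)
oxide / glass × 100 gives the wt %

Glass mass = 133.0 g (batch 154.0 − LOI 20.96).
Composition: SiO2 64.82%, Al2O3 5.731%, Li2O 11.74%, PbO 17.71%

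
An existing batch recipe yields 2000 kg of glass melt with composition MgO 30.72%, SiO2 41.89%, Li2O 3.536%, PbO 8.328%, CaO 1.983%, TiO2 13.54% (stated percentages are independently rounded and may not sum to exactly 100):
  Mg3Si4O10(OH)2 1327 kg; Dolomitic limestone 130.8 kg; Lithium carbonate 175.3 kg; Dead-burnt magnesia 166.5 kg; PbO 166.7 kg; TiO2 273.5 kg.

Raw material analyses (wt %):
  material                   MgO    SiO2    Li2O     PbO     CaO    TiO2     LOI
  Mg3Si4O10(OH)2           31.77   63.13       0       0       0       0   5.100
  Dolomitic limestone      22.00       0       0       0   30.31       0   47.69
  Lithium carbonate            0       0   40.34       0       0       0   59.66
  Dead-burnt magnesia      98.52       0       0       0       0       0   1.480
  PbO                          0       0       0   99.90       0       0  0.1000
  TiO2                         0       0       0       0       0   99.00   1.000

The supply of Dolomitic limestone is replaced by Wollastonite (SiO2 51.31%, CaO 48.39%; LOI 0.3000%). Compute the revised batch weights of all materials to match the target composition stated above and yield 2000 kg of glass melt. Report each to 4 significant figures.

Each numeric step carries full float precision at every stage. Working values are displayed, rounded to four significant figures, in the printout — each reported figure is rounded once only. The derived quantities, including the totals, glass mass, the six compositions, the yield, ignition loss, are computed starting from the weights for 2000 kg of glass at full precision precisely as stated by question or answer.
Oxide-by-oxide targets in 2000 kg glass melt:
  MgO: 30.72% × 2000 = 614.4 kg
  SiO2: 41.89% × 2000 = 837.8 kg
  Li2O: 3.536% × 2000 = 70.72 kg
  PbO: 8.328% × 2000 = 166.6 kg
  CaO: 1.983% × 2000 = 39.66 kg
  TiO2: 13.54% × 2000 = 270.8 kg
A balance pass over the oxides, given the weights on record, relative to the basis at hand (sum by sum, the targets are met given rounding of the digits):
  MgO: 1260·0.3177 + 217.2·0.9852 = 614.3 kg (target 614.4 kg)
  SiO2: 1260·0.6313 + 81.96·0.5131 = 837.5 kg (target 837.8 kg)
  Li2O: 175.3·0.4034 = 70.72 kg (target 70.72 kg)
  PbO: 166.7·0.9990 = 166.5 kg (target 166.6 kg)
  CaO: 81.96·0.4839 = 39.66 kg (target 39.66 kg)
  TiO2: 273.5·0.9900 = 270.8 kg (target 270.8 kg)
Glass-mass closure: net batch after ignition = 1999 kg (the targets, summed, come to 2000 kg; versus the stated basis of 2000 kg — rounding explains the deltas).
Adding the batch up: Σ batch = 2175 kg; loss to ignition Σ batch·LOI = 175.2 kg; yield, glass over the total, = 91.94%.

Revised batch per 2000 kg glass melt:
  Mg3Si4O10(OH)2: 1260 kg
  Wollastonite: 81.96 kg
  Lithium carbonate: 175.3 kg
  Dead-burnt magnesia: 217.2 kg
  PbO: 166.7 kg
  TiO2: 273.5 kg
Total batch = 2175 kg; LOI loss = 175.2 kg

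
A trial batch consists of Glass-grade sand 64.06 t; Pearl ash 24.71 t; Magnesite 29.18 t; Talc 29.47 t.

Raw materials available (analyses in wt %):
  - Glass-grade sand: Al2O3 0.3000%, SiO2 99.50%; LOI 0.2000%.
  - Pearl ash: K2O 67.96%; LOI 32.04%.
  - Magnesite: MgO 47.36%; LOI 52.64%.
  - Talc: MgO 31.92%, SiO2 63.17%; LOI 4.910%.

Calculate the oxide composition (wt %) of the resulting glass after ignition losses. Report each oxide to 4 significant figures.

Glass mass = 122.6 t (batch 147.4 − LOI 24.85).
Composition: MgO 18.95%, Al2O3 0.1568%, K2O 13.70%, SiO2 67.19%

The whole derivation runs at full precision through the solve. Working values are printed (rounded to 4 significant figures) between the steps; each reported result undergoes a single rounding; the derived quantities are computed at full precision (the totals, the four compositions, glass mass, yield, ignition loss) from the batch weights per 122.6 t of glass as written in either problem or answer.
Per-oxide mass from batch:
  MgO: 29.18·0.4736 + 29.47·0.3192 = 23.23 t
  Al2O3: 64.06·0.003000 = 0.1922 t
  K2O: 24.71·0.6796 = 16.79 t
  SiO2: 64.06·0.9950 + 29.47·0.6317 = 82.36 t
LOI: 64.06·0.002000 + 24.71·0.3204 + 29.18·0.5264 + 29.47·0.04910 = 24.85 t
Glass mass = batch − LOI = 147.4 − 24.85 = 122.6 t (consistent with Σ oxide mass)
wt % = 100 × oxide mass / glass mass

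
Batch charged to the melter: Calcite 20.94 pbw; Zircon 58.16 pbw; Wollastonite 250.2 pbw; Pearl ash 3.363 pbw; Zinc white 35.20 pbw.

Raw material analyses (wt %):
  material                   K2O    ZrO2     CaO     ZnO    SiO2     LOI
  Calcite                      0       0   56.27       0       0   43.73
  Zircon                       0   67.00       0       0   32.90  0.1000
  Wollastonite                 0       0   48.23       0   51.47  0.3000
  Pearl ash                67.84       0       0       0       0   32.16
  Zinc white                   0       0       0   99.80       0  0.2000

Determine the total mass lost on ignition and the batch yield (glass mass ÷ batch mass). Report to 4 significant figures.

In-progress results are printed with 4-significant-figure rounding as written; the whole derivation carries full float precision at each step — a single rounding finalizes every reported number. The derived quantities (the totals, five oxide percentages, net glass mass, yield, ignition loss) are carried using the weight values on 356.7 pbw of glass at exact precision, as quoted within the problem or the answer.
Per-material ignition loss:
  Calcite: 20.94 × 0.4373 = 9.157 pbw
  Zircon: 58.16 × 0.001000 = 0.05816 pbw
  Wollastonite: 250.2 × 0.003000 = 0.7506 pbw
  Pearl ash: 3.363 × 0.3216 = 1.082 pbw
  Zinc white: 35.20 × 0.002000 = 0.07040 pbw
Total LOI = 11.12 pbw
Glass = batch − LOI = 367.9 − 11.12 = 356.7 pbw

LOI loss = 11.12 pbw; glass = 356.7 pbw; yield = 96.98%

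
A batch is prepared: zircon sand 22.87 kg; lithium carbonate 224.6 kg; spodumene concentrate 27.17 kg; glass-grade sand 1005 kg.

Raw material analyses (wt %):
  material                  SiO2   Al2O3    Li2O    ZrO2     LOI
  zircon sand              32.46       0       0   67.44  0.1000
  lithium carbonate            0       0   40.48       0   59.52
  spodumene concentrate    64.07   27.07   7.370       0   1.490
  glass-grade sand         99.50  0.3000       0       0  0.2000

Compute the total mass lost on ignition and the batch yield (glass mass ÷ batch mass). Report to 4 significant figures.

All arithmetic carries exact precision at each step — working values are displayed, rounded to 4 significant figures, at each printed step. Exactly one rounding lands on every reported number. All derived quantities are recomputed at full float precision (the four compositions, yield, glass mass, the totals, LOI) from the batch weights at 1144 kg of glass, as quoted within the question or the answer.
Per-material ignition loss:
  zircon sand: 22.87 × 0.001000 = 0.02287 kg
  lithium carbonate: 224.6 × 0.5952 = 133.7 kg
  spodumene concentrate: 27.17 × 0.01490 = 0.4048 kg
  glass-grade sand: 1005 × 0.002000 = 2.010 kg
Total LOI = 136.1 kg
Glass = batch − LOI = 1280 − 136.1 = 1144 kg

LOI loss = 136.1 kg; glass = 1144 kg; yield = 89.36%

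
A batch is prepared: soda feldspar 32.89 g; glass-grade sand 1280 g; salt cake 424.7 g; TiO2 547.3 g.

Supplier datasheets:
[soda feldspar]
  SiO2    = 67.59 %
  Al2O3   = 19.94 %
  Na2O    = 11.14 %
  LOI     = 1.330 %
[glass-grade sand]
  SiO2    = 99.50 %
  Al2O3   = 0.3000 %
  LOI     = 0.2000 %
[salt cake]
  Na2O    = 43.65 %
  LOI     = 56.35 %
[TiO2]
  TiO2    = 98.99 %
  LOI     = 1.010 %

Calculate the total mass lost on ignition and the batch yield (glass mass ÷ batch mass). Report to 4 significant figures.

LOI loss = 247.8 g; glass = 2037 g; yield = 89.15%

Intermediates are shown (rounded to 4 significant figures) in the working. Each numeric step keeps full precision in all steps. Every reported figure is rounded only once. All derived quantities are recomputed from the batch weights on 2037 g of glass in full precision (the totals, net glass mass, yield, LOI, the four compositions) as quoted within the question or the answer.
LOI of each material in turn:
  soda feldspar: 32.89 × 0.01330 = 0.4374 g
  glass-grade sand: 1280 × 0.002000 = 2.560 g
  salt cake: 424.7 × 0.5635 = 239.3 g
  TiO2: 547.3 × 0.01010 = 5.528 g
Total LOI = 247.8 g
Glass = batch − LOI = 2285 − 247.8 = 2037 g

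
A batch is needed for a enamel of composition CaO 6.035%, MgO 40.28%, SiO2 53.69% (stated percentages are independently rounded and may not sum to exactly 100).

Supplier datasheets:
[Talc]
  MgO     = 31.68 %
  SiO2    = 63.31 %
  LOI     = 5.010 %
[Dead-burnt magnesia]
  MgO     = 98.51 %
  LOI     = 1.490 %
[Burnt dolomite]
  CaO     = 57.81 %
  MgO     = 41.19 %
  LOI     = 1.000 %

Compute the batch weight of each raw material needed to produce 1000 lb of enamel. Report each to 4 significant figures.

The working math maintains exact precision in all steps — intermediates are displayed rounded to 4 significant figures within the worked lines — every reported value takes a single rounding. Derived quantities (yield, the three compositions, ignition loss, the totals, glass mass) are rebuilt starting from the weights at 1000 lb of glass in full precision, as written in the problem or the answer.
Oxide-by-oxide targets in 1000 lb enamel:
  CaO: 6.035% × 1000 = 60.35 lb
  MgO: 40.28% × 1000 = 402.8 lb
  SiO2: 53.69% × 1000 = 536.9 lb
Checking each oxide sum per the reported batch figures, per the basis as stated (each sum matches its target mass exact up to rounding of places):
  CaO: 104.4·0.5781 = 60.35 lb (target 60.35 lb)
  MgO: 848.0·0.3168 + 92.52·0.9851 + 104.4·0.4119 = 402.8 lb (target 402.8 lb)
  SiO2: 848.0·0.6331 = 536.9 lb (target 536.9 lb)
Auditing the glass mass value: batch total minus LOI = 1000 lb (per-oxide target masses sum to 1000 lb; the stated basis being 1000 lb — gaps are rounding artifacts).
Adding the batch up: Σ batch = 1045 lb; LOI removed, Σ of batch·LOI: 44.91 lb; glass ÷ batch gives a yield of 95.70%.

Batch per 1000 lb enamel:
  Talc: 848.0 lb
  Dead-burnt magnesia: 92.52 lb
  Burnt dolomite: 104.4 lb
Total batch = 1045 lb; LOI loss = 44.91 lb; yield = 95.70%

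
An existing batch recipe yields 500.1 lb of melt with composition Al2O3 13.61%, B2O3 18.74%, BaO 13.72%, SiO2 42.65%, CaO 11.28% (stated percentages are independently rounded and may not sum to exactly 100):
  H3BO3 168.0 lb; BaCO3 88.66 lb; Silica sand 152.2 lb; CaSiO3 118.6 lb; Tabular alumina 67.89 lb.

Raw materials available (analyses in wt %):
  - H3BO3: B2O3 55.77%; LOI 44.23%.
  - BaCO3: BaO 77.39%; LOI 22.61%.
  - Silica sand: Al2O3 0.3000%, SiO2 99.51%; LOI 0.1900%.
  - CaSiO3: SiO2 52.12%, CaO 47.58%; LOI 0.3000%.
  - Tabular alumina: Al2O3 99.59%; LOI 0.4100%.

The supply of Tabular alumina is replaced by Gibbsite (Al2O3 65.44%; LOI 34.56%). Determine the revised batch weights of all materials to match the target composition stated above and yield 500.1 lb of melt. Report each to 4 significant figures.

All arithmetic keeps exact precision from first step to last. Mid-chain values appear, rounded to four significant digits, when written out. Exactly one rounding lands on each reported result. The derived quantities (five oxide percentages, yield, glass mass, the totals, LOI) are computed at full precision from the weighed amounts for 500.1 lb of glass precisely as stated by the problem or the answer.
Per-oxide target masses for 500.1 lb melt:
  Al2O3: 13.61% × 500.1 = 68.06 lb
  B2O3: 18.74% × 500.1 = 93.72 lb
  BaO: 13.72% × 500.1 = 68.61 lb
  SiO2: 42.65% × 500.1 = 213.3 lb
  CaO: 11.28% × 500.1 = 56.41 lb
Per-oxide balance check with the batch weights as given, at the basis given (oxide sums agree with the targets exact up to rounding of places):
  Al2O3: 152.2·0.003000 + 103.3·0.6544 = 68.06 lb (target 68.06 lb)
  B2O3: 168.0·0.5577 = 93.69 lb (target 93.72 lb)
  BaO: 88.66·0.7739 = 68.61 lb (target 68.61 lb)
  SiO2: 152.2·0.9951 + 118.6·0.5212 = 213.3 lb (target 213.3 lb)
  CaO: 118.6·0.4758 = 56.43 lb (target 56.41 lb)
Consistency of the glass mass: total batch − LOI = 500.1 lb (oxide target masses add up to 500.1 lb; the stated basis being 500.1 lb — gaps are rounding artifacts).
Batch total: Σ batch = 630.8 lb; the LOI term Σ batch·LOI equals 130.7 lb; as yield: glass ÷ batch → 79.28%.

Revised batch per 500.1 lb melt:
  H3BO3: 168.0 lb
  BaCO3: 88.66 lb
  Silica sand: 152.2 lb
  CaSiO3: 118.6 lb
  Gibbsite: 103.3 lb
Total batch = 630.8 lb; LOI loss = 130.7 lb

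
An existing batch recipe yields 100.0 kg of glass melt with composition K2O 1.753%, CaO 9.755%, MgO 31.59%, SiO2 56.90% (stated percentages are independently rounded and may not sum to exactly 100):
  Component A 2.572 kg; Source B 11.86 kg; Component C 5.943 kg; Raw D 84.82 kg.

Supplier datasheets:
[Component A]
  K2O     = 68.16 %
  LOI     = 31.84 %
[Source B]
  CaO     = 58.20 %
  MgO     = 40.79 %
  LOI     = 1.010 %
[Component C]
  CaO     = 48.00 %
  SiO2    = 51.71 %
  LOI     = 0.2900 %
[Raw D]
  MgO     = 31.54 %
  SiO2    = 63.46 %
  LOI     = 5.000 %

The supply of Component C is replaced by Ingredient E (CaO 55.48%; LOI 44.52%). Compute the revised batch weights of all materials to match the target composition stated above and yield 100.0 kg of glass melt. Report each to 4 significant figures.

Full precision is kept from first step to last; values along the way are displayed, rounded to 4 significant figures, in the printout — exactly one rounding is applied to every reported figure; all derived quantities (the totals, LOI, four oxide percentages, glass mass, yield) are recomputed starting from the weights at 100.0 kg of glass in full float precision exactly as printed in the problem or answer text.
The oxide mass targets at 100.0 kg glass melt:
  K2O: 1.753% × 100.0 = 1.753 kg
  CaO: 9.755% × 100.0 = 9.755 kg
  MgO: 31.59% × 100.0 = 31.59 kg
  SiO2: 56.90% × 100.0 = 56.90 kg
Checking each oxide sum on the weights just shown, versus the basis set out (oxide sums agree with the targets once rounding is allowed for):
  K2O: 2.572·0.6816 = 1.753 kg (target 1.753 kg)
  CaO: 8.116·0.5820 + 9.069·0.5548 = 9.755 kg (target 9.755 kg)
  MgO: 8.116·0.4079 + 89.66·0.3154 = 31.59 kg (target 31.59 kg)
  SiO2: 89.66·0.6346 = 56.90 kg (target 56.90 kg)
Consistency of the glass mass: net batch after ignition = 100.0 kg (per-oxide target masses sum to 100.0 kg; versus the stated basis of 100.0 kg — rounding explains the deltas).
Batch total: Σ batch = 109.4 kg; ignition loss, Σ(batch × LOI) = 9.421 kg; yield = glass ÷ total batch = 91.39%.

Revised batch per 100.0 kg glass melt:
  Component A: 2.572 kg
  Source B: 8.116 kg
  Ingredient E: 9.069 kg
  Raw D: 89.66 kg
Total batch = 109.4 kg; LOI loss = 9.421 kg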